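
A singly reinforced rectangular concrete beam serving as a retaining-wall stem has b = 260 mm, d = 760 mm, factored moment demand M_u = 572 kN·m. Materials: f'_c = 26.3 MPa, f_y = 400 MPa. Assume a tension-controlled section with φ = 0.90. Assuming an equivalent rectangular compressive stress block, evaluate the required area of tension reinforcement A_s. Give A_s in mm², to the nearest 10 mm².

A_s ≈ 2340 mm²

M_n = M_u/φ = 572/0.90 = 635.556 kN·m.
With M_n = 0.85 f'_c a b (d − a/2), solve the quadratic for a:
a = d − √(d² − 2M_n/(0.85 f'_c b)) = 760 − √(760² − 2 × 635.556×10⁶/(0.85 × 26.3 × 260)) = 160.91 mm.
A_s = 0.85 f'_c a b / f_y = 0.85 × 26.3 × 160.91 × 260 / 400 = 2338.1 mm².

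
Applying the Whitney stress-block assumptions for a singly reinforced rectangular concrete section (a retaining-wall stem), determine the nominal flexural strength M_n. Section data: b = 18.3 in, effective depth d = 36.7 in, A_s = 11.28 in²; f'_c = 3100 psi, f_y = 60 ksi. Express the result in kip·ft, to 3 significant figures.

M_n ≈ 1670 kip·ft

T = A_s f_y = 11.28 × 60 = 676.8 kips.
a = T/(0.85 f'_c b) = 676.8/(0.85 × 3.1 × 18.3) = 14.036 in.
M_n = T(d − a/2) = 676.8 × (36.7 − 7.018) = 20088.8 kip·in = 20088.8/12 = 1674.07 kip·ft.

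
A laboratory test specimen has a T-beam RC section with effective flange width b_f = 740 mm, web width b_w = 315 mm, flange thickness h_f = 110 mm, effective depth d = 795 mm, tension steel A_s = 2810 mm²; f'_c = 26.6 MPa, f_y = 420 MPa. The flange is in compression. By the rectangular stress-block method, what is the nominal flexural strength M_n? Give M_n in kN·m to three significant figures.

M_n ≈ 897 kN·m

Tension: T = A_s f_y = 2810 × 420 = 1180200 N.
Try a within the flange: a = T/(0.85 f'_c b_f) = 1180200/(0.85 × 26.6 × 740) = 70.54 mm.
Since a = 70.54 ≤ h_f = 110 mm, the stress block lies entirely in the flange; analyse as a rectangular beam of width b_f.
M_n = T(d − a/2) = 1180200 × (795 − 35.27) = 896.63 × 10⁶ N·mm.
M_n = 896.63 kN·m.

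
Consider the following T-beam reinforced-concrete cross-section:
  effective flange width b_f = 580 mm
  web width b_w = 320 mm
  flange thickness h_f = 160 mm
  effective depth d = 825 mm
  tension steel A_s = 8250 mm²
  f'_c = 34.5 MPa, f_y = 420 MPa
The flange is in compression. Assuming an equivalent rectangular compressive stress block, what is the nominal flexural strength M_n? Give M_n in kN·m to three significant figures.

Tension: T = A_s f_y = 8250 × 420 = 3465000 N.
Try a within the flange: a = T/(0.85 f'_c b_f) = 3465000/(0.85 × 34.5 × 580) = 203.72 mm.
a = 203.72 > h_f = 160 mm: the block extends into the web. Split into flange-overhang and web parts.
C_f = 0.85 f'_c (b_f − b_w) h_f = 0.85 × 34.5 × (580 − 320) × 160 = 1219920 N.
Remaining web compression depth: a_w = (T − C_f)/(0.85 f'_c b_w) = (3465000 − 1219920)/(0.85 × 34.5 × 320) = 239.25 mm.
M_n = C_f(d − h_f/2) + (T − C_f)(d − a_w/2) = 1219920 × (825 − 80) + 2245080 × (825 − 119.625) = 908.84 + 1583.62 = 2492.46 × 10⁶ N·mm.
M_n = 2492.46 kN·m.

M_n ≈ 2490 kN·m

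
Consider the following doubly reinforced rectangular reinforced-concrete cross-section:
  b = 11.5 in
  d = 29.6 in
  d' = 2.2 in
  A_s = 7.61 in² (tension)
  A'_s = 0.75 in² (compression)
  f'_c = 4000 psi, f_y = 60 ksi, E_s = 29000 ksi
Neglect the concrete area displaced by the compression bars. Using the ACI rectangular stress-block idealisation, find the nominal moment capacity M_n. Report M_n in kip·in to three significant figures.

Assume both steels yield.
a = (A_s − A'_s) f_y/(0.85 f'_c b) = (7.61 − 0.75) × 60/(0.85 × 4 × 11.5) = 10.527 in.
c = a/β₁ = 10.527/0.85 = 12.385 in; ε'_s = 0.003(c − d')/c = 0.0025 ≥ ε_y = 0.0021, so the compression steel yields.
M_n = (A_s − A'_s) f_y (d − a/2) + A'_s f_y (d − d') = 411.6 × (29.6 − 5.2635) + 45 × (29.6 − 2.2) = 10016.9 + 1233.0 = 11249.9 kip·in.

M_n ≈ 11200 kip·in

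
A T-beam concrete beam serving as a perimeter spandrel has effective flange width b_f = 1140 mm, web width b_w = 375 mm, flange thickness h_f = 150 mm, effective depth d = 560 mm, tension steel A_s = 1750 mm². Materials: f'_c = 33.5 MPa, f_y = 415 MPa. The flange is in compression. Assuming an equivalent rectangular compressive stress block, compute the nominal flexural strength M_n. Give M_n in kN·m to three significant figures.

M_n ≈ 399 kN·m

Tension: T = A_s f_y = 1750 × 415 = 726250 N.
Try a within the flange: a = T/(0.85 f'_c b_f) = 726250/(0.85 × 33.5 × 1140) = 22.37 mm.
Since a = 22.37 ≤ h_f = 150 mm, the stress block lies entirely in the flange; analyse as a rectangular beam of width b_f.
M_n = T(d − a/2) = 726250 × (560 − 11.185) = 398.58 × 10⁶ N·mm.
M_n = 398.58 kN·m.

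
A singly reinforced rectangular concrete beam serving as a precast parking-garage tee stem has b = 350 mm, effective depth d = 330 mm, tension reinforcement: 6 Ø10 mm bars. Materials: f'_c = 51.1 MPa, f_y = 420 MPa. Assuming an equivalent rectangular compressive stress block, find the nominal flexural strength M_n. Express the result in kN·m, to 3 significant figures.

A_s = 6 × 78.5 = 471 mm².
T = A_s f_y = 471 × 420 = 197820 N = 197.82 kN.
From C = T: a = T/(0.85 f'_c b) = 197820/(0.85 × 51.1 × 350) = 13.01 mm.
M_n = T(d − a/2) = 197.82 kN × (330 − 6.505) mm = 63.99 kN·m.

M_n ≈ 64.0 kN·m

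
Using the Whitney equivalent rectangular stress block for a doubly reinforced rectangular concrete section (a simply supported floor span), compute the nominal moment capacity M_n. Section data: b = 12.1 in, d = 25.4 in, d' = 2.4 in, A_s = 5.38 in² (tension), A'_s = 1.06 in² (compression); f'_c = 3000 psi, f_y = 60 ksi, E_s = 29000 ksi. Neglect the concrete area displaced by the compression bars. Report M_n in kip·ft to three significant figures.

Assume both steels yield.
a = (A_s − A'_s) f_y/(0.85 f'_c b) = (5.38 − 1.06) × 60/(0.85 × 3 × 12.1) = 8.401 in.
c = a/β₁ = 8.401/0.85 = 9.884 in; ε'_s = 0.003(c − d')/c = 0.0023 ≥ ε_y = 0.0021, so the compression steel yields.
M_n = (A_s − A'_s) f_y (d − a/2) + A'_s f_y (d − d') = 259.2 × (25.4 − 4.2005) + 63.6 × (25.4 − 2.4) = 5494.9 + 1462.8 = 6957.7 kip·in = 6957.7/12 = 579.81 kip·ft.

M_n ≈ 580 kip·ft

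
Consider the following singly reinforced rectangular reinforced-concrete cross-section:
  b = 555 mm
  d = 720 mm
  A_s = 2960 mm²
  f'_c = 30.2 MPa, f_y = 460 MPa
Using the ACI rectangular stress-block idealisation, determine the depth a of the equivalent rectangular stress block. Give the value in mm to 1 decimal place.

a ≈ 95.6 mm

T = A_s f_y = 2960 × 460 = 1361600 N = 1361.6 kN.
Setting C = 0.85 f'_c a b equal to T: a = 1361600/(0.85 × 30.2 × 555) = 95.6 mm.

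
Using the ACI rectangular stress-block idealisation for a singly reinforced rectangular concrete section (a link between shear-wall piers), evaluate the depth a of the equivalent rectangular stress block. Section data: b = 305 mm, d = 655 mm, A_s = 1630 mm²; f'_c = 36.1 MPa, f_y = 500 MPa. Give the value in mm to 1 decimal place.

a ≈ 87.1 mm

T = A_s f_y = 1630 × 500 = 815000 N = 815 kN.
Setting C = 0.85 f'_c a b equal to T: a = 815000/(0.85 × 36.1 × 305) = 87.1 mm.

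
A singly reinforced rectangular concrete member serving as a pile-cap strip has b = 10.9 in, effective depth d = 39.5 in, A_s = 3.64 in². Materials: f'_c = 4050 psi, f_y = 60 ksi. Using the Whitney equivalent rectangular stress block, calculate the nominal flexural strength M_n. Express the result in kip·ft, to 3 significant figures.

M_n ≈ 666 kip·ft

T = A_s f_y = 3.64 × 60 = 218.4 kips.
a = T/(0.85 f'_c b) = 218.4/(0.85 × 4.05 × 10.9) = 5.820 in.
M_n = T(d − a/2) = 218.4 × (39.5 − 2.91) = 7991.3 kip·in = 7991.3/12 = 665.94 kip·ft.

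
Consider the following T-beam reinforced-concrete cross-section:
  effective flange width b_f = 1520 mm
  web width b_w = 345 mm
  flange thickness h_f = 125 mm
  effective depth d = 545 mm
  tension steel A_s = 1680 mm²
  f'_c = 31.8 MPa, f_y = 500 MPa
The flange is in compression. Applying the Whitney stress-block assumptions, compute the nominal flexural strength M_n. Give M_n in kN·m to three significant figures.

M_n ≈ 449 kN·m

Tension: T = A_s f_y = 1680 × 500 = 840000 N.
Try a within the flange: a = T/(0.85 f'_c b_f) = 840000/(0.85 × 31.8 × 1520) = 20.45 mm.
Since a = 20.45 ≤ h_f = 125 mm, the stress block lies entirely in the flange; analyse as a rectangular beam of width b_f.
M_n = T(d − a/2) = 840000 × (545 − 10.225) = 449.21 × 10⁶ N·mm.
M_n = 449.21 kN·m.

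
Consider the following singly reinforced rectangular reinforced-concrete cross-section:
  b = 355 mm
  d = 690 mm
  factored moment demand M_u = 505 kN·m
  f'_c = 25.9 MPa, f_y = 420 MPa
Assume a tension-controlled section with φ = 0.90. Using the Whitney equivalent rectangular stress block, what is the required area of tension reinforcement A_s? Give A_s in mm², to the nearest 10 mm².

A_s ≈ 2110 mm²

M_n = M_u/φ = 505/0.90 = 561.111 kN·m.
With M_n = 0.85 f'_c a b (d − a/2), solve the quadratic for a:
a = d − √(d² − 2M_n/(0.85 f'_c b)) = 690 − √(690² − 2 × 561.111×10⁶/(0.85 × 25.9 × 355)) = 113.37 mm.
A_s = 0.85 f'_c a b / f_y = 0.85 × 25.9 × 113.37 × 355 / 420 = 2109.6 mm².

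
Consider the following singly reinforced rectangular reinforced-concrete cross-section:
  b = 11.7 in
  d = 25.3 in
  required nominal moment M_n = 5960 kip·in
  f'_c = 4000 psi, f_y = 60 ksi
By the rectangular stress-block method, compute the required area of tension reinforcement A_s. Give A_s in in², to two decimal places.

From M_n = 0.85 f'_c a b (d − a/2):
a = d − √(d² − 2M_n/(0.85 f'_c b)) = 25.3 − √(25.3² − 2 × 5960/(0.85 × 4 × 11.7)) = 6.849 in.
A_s = 0.85 f'_c a b / f_y = 0.85 × 4 × 6.849 × 11.7 / 60 = 4.541 in².

A_s ≈ 4.54 in²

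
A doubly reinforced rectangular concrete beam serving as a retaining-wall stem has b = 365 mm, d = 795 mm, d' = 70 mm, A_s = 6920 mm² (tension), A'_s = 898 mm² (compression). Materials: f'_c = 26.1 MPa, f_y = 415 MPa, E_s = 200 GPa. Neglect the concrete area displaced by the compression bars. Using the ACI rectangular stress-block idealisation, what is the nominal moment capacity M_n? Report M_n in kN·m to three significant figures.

Assume both tension and compression steel yield.
Net tension couple steel: A_s − A'_s = 6022 mm².
a = (A_s − A'_s) f_y / (0.85 f'_c b) = 2499130/(0.85 × 26.1 × 365) = 308.63 mm.
c = a/β₁ = 308.63/0.85 = 363.09 mm; ε'_s = 0.003(c − d')/c = 0.0024 ≥ f_y/E_s = 0.0021, so compression steel does yield.
M_n = (A_s − A'_s) f_y (d − a/2) + A'_s f_y (d − d') = [2499130 × (795 − 154.315) + 372670 × (795 − 70)] × 10⁻⁶ = 1601.16 + 270.19 = 1871.35 kN·m.

M_n ≈ 1870 kN·m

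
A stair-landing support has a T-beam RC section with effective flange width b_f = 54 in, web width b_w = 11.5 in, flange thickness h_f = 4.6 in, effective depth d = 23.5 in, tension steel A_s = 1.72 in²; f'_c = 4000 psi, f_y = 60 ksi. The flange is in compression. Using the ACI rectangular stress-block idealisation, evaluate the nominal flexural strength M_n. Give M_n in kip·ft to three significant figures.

Tension: T = A_s f_y = 1.72 × 60 = 103.2 kips.
Try a within the flange: a = T/(0.85 f'_c b_f) = 103.2/(0.85 × 4 × 54) = 0.562 in.
Since a = 0.562 ≤ h_f = 4.6 in, the stress block lies entirely in the flange; analyse as a rectangular beam of width b_f.
M_n = T(d − a/2) = 103.2 × (23.5 − 0.281) = 2396.2 kip·in.
M_n = 2396.2/12 = 199.68 kip·ft.

M_n ≈ 200 kip·ft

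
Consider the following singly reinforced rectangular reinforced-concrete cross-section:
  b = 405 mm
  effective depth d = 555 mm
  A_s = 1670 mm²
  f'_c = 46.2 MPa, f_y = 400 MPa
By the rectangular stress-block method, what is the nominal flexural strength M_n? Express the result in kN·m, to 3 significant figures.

M_n ≈ 357 kN·m

T = A_s f_y = 1670 × 400 = 668000 N = 668 kN.
From C = T: a = T/(0.85 f'_c b) = 668000/(0.85 × 46.2 × 405) = 42.00 mm.
M_n = T(d − a/2) = 668 kN × (555 − 21) mm = 356.71 kN·m.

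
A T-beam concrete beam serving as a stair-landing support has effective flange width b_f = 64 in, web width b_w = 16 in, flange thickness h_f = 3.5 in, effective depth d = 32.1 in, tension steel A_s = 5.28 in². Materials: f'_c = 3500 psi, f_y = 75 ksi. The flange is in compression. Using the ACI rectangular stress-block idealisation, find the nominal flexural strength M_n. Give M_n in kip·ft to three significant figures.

Tension: T = A_s f_y = 5.28 × 75 = 396 kips.
Try a within the flange: a = T/(0.85 f'_c b_f) = 396/(0.85 × 3.5 × 64) = 2.080 in.
Since a = 2.080 ≤ h_f = 3.5 in, the stress block lies entirely in the flange; analyse as a rectangular beam of width b_f.
M_n = T(d − a/2) = 396 × (32.1 − 1.04) = 12299.8 kip·in.
M_n = 12299.8/12 = 1024.98 kip·ft.

M_n ≈ 1020 kip·ft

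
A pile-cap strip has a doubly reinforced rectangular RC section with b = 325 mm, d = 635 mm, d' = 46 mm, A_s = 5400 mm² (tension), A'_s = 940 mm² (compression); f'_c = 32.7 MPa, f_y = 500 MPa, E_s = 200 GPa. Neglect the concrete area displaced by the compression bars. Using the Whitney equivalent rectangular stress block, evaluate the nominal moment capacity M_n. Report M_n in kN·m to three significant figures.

Assume both tension and compression steel yield.
Net tension couple steel: A_s − A'_s = 4460 mm².
a = (A_s − A'_s) f_y / (0.85 f'_c b) = 2230000/(0.85 × 32.7 × 325) = 246.86 mm.
c = a/β₁ = 246.86/0.816 = 302.52 mm; ε'_s = 0.003(c − d')/c = 0.0025 ≥ f_y/E_s = 0.0025, so compression steel does yield.
M_n = (A_s − A'_s) f_y (d − a/2) + A'_s f_y (d − d') = [2230000 × (635 − 123.43) + 470000 × (635 − 46)] × 10⁻⁶ = 1140.80 + 276.83 = 1417.63 kN·m.

M_n ≈ 1420 kN·m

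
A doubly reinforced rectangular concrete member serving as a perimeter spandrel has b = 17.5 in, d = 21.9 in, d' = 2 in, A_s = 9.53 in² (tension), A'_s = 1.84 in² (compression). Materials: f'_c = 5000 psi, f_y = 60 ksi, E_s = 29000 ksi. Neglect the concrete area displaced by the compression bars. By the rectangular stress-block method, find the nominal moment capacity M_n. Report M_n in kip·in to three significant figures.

Assume both steels yield.
a = (A_s − A'_s) f_y/(0.85 f'_c b) = (9.53 − 1.84) × 60/(0.85 × 5 × 17.5) = 6.204 in.
c = a/β₁ = 6.204/0.8 = 7.755 in; ε'_s = 0.003(c − d')/c = 0.0022 ≥ ε_y = 0.0021, so the compression steel yields.
M_n = (A_s − A'_s) f_y (d − a/2) + A'_s f_y (d − d') = 461.4 × (21.9 − 3.102) + 110.4 × (21.9 − 2) = 8673.4 + 2197.0 = 10870.4 kip·in.

M_n ≈ 10900 kip·in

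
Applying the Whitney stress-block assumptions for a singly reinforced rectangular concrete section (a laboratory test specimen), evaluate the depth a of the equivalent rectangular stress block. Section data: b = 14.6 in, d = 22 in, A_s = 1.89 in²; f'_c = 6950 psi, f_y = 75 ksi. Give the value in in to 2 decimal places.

T = A_s f_y = 1.89 × 75 = 141.75 kips.
a = T/(0.85 f'_c b) = 141.75/(0.85 × 6.95 × 14.6) = 1.64 in.

a ≈ 1.64 in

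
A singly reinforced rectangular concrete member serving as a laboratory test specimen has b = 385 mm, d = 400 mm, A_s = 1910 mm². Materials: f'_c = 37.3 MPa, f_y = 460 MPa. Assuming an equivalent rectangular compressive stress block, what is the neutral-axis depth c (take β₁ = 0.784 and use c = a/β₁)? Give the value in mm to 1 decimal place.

c ≈ 91.8 mm

T = A_s f_y = 1910 × 460 = 878600 N = 878.6 kN.
Setting C = 0.85 f'_c a b equal to T: a = 878600/(0.85 × 37.3 × 385) = 71.978 mm.
With β₁ = 0.784, c = a/β₁ = 71.978/0.784 = 91.8 mm.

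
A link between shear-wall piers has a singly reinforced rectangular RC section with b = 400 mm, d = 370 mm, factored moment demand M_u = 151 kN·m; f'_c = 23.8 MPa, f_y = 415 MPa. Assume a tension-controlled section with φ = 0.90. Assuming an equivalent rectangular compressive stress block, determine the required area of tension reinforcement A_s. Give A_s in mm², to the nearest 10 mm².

A_s ≈ 1190 mm²

M_n = M_u/φ = 151/0.90 = 167.778 kN·m.
With M_n = 0.85 f'_c a b (d − a/2), solve the quadratic for a:
a = d − √(d² − 2M_n/(0.85 f'_c b)) = 370 − √(370² − 2 × 167.778×10⁶/(0.85 × 23.8 × 400)) = 61.08 mm.
A_s = 0.85 f'_c a b / f_y = 0.85 × 23.8 × 61.08 × 400 / 415 = 1191.0 mm².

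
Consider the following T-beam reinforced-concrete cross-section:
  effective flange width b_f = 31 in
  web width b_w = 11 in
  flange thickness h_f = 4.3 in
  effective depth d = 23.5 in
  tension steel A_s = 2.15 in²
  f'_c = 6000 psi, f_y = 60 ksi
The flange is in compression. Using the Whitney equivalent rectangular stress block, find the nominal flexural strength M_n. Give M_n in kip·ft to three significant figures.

Tension: T = A_s f_y = 2.15 × 60 = 129 kips.
Try a within the flange: a = T/(0.85 f'_c b_f) = 129/(0.85 × 6 × 31) = 0.816 in.
Since a = 0.816 ≤ h_f = 4.3 in, the stress block lies entirely in the flange; analyse as a rectangular beam of width b_f.
M_n = T(d − a/2) = 129 × (23.5 − 0.408) = 2978.9 kip·in.
M_n = 2978.9/12 = 248.24 kip·ft.

M_n ≈ 248 kip·ft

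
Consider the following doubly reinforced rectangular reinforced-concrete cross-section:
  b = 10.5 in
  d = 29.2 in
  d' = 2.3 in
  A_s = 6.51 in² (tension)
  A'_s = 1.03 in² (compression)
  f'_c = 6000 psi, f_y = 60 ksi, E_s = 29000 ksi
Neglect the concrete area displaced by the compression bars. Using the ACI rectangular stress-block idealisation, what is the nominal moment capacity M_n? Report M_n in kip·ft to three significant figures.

Assume both steels yield.
a = (A_s − A'_s) f_y/(0.85 f'_c b) = (6.51 − 1.03) × 60/(0.85 × 6 × 10.5) = 6.140 in.
c = a/β₁ = 6.140/0.75 = 8.187 in; ε'_s = 0.003(c − d')/c = 0.0022 ≥ ε_y = 0.0021, so the compression steel yields.
M_n = (A_s − A'_s) f_y (d − a/2) + A'_s f_y (d − d') = 328.8 × (29.2 − 3.07) + 61.8 × (29.2 − 2.3) = 8591.5 + 1662.4 = 10253.9 kip·in = 10253.9/12 = 854.49 kip·ft.

M_n ≈ 854 kip·ft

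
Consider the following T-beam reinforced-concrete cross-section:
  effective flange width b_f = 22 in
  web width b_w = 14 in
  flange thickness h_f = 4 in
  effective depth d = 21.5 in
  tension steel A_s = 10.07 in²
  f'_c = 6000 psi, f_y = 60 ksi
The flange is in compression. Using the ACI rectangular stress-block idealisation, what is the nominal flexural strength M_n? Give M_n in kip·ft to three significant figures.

Tension: T = A_s f_y = 10.07 × 60 = 604.2 kips.
Try a within the flange: a = T/(0.85 f'_c b_f) = 604.2/(0.85 × 6 × 22) = 5.385 in.
a = 5.385 > h_f = 4 in: the block extends into the web. Split into flange-overhang and web parts.
C_f = 0.85 f'_c (b_f − b_w) h_f = 0.85 × 6 × (22 − 14) × 4 = 163.2 kips.
Remaining web compression depth: a_w = (T − C_f)/(0.85 f'_c b_w) = (604.2 − 163.2)/(0.85 × 6 × 14) = 6.176 in.
M_n = C_f(d − h_f/2) + (T − C_f)(d − a_w/2) = 163.2 × (21.5 − 2) + 441 × (21.5 − 3.088) = 3182.4 + 8119.7 = 11302.1 kip·in.
M_n = 11302.1/12 = 941.84 kip·ft.

M_n ≈ 942 kip·ft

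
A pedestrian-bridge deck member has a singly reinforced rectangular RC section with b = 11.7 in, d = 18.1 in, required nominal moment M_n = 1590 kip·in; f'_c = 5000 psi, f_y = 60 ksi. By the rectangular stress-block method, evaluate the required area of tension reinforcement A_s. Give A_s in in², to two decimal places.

From M_n = 0.85 f'_c a b (d − a/2):
a = d − √(d² − 2M_n/(0.85 f'_c b)) = 18.1 − √(18.1² − 2 × 1590/(0.85 × 5 × 11.7)) = 1.862 in.
A_s = 0.85 f'_c a b / f_y = 0.85 × 5 × 1.862 × 11.7 / 60 = 1.543 in².

A_s ≈ 1.54 in²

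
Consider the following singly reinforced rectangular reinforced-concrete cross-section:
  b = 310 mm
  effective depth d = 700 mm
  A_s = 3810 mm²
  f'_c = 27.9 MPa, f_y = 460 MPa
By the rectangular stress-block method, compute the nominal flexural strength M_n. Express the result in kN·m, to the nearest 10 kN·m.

T = A_s f_y = 3810 × 460 = 1752600 N = 1752.6 kN.
From C = T: a = T/(0.85 f'_c b) = 1752600/(0.85 × 27.9 × 310) = 238.40 mm.
M_n = T(d − a/2) = 1752.6 kN × (700 − 119.2) mm = 1017.91 kN·m.

M_n ≈ 1020 kN·m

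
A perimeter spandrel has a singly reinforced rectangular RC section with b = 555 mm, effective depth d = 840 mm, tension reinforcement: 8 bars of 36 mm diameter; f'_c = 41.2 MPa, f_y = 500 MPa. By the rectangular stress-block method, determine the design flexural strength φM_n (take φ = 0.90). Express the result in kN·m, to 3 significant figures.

A_s = 8 × 1018 = 8144 mm².
T = A_s f_y = 8144 × 500 = 4072000 N = 4072 kN.
From C = T: a = T/(0.85 f'_c b) = 4072000/(0.85 × 41.2 × 555) = 209.51 mm.
M_n = T(d − a/2) = 4072 kN × (840 − 104.755) mm = 2993.92 kN·m.
φM_n = 0.90 × 2993.92 = 2694.53 kN·m.

φM_n ≈ 2690 kN·m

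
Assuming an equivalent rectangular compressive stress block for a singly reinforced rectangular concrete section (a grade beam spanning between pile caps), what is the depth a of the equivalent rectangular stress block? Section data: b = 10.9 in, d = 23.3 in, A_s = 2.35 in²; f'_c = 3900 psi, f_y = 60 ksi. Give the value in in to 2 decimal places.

a ≈ 3.90 in

T = A_s f_y = 2.35 × 60 = 141 kips.
a = T/(0.85 f'_c b) = 141/(0.85 × 3.9 × 10.9) = 3.90 in.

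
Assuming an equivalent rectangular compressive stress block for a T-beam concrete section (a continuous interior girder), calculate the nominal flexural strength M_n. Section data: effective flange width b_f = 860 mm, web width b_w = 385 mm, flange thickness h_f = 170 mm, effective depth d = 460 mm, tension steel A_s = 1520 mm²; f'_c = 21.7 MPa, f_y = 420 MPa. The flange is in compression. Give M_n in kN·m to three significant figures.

Tension: T = A_s f_y = 1520 × 420 = 638400 N.
Try a within the flange: a = T/(0.85 f'_c b_f) = 638400/(0.85 × 21.7 × 860) = 40.25 mm.
Since a = 40.25 ≤ h_f = 170 mm, the stress block lies entirely in the flange; analyse as a rectangular beam of width b_f.
M_n = T(d − a/2) = 638400 × (460 − 20.125) = 280.82 × 10⁶ N·mm.
M_n = 280.82 kN·m.

M_n ≈ 281 kN·m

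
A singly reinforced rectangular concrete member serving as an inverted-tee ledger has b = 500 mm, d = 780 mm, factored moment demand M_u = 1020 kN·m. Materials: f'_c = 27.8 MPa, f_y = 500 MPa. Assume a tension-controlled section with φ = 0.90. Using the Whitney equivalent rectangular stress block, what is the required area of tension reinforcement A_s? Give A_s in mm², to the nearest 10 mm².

A_s ≈ 3180 mm²

M_n = M_u/φ = 1020/0.90 = 1133.33 kN·m.
With M_n = 0.85 f'_c a b (d − a/2), solve the quadratic for a:
a = d − √(d² − 2M_n/(0.85 f'_c b)) = 780 − √(780² − 2 × 1133.33×10⁶/(0.85 × 27.8 × 500)) = 134.59 mm.
A_s = 0.85 f'_c a b / f_y = 0.85 × 27.8 × 134.59 × 500 / 500 = 3180.4 mm².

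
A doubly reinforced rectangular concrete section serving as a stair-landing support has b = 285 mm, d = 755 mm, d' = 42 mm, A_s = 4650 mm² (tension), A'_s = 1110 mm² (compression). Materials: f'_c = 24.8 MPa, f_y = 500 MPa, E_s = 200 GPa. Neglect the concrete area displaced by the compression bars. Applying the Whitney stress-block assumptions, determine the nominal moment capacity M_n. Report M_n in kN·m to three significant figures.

M_n ≈ 1470 kN·m

Assume both tension and compression steel yield.
Net tension couple steel: A_s − A'_s = 3540 mm².
a = (A_s − A'_s) f_y / (0.85 f'_c b) = 1770000/(0.85 × 24.8 × 285) = 294.62 mm.
c = a/β₁ = 294.62/0.85 = 346.61 mm; ε'_s = 0.003(c − d')/c = 0.0026 ≥ f_y/E_s = 0.0025, so compression steel does yield.
M_n = (A_s − A'_s) f_y (d − a/2) + A'_s f_y (d − d') = [1770000 × (755 − 147.31) + 555000 × (755 − 42)] × 10⁻⁶ = 1075.61 + 395.72 = 1471.33 kN·m.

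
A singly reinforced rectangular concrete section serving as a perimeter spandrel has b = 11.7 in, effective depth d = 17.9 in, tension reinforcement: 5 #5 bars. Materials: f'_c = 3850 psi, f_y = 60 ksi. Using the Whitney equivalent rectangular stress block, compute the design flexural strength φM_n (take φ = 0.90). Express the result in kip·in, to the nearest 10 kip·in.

A_s = 5 × 0.31 = 1.55 in².
T = A_s f_y = 1.55 × 60 = 93 kips.
a = T/(0.85 f'_c b) = 93/(0.85 × 3.85 × 11.7) = 2.429 in.
M_n = T(d − a/2) = 93 × (17.9 − 1.2145) = 1551.8 kip·in.
φM_n = 0.90 × 1551.8 = 1396.6 kip·in.

φM_n ≈ 1400 kip·in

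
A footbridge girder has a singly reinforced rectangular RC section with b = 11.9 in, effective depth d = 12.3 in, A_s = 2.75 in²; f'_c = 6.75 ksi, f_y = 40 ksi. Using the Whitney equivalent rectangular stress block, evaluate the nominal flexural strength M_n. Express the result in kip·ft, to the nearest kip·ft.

T = A_s f_y = 2.75 × 40 = 110 kips.
a = T/(0.85 f'_c b) = 110/(0.85 × 6.75 × 11.9) = 1.611 in.
M_n = T(d − a/2) = 110 × (12.3 − 0.8055) = 1264.4 kip·in = 1264.4/12 = 105.37 kip·ft.

M_n ≈ 105 kip·ft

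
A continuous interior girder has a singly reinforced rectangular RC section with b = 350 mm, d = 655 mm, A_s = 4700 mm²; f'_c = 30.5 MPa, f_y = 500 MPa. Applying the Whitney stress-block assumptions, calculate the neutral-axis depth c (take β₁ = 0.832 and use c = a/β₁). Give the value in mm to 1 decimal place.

T = A_s f_y = 4700 × 500 = 2350000 N = 2350 kN.
Setting C = 0.85 f'_c a b equal to T: a = 2350000/(0.85 × 30.5 × 350) = 258.989 mm.
With β₁ = 0.832, c = a/β₁ = 258.989/0.832 = 311.3 mm.

c ≈ 311.3 mm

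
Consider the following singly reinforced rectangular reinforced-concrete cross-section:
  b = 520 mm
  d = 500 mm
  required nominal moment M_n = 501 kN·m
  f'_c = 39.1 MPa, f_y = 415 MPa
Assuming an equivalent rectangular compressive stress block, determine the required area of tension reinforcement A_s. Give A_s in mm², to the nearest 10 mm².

A_s ≈ 2570 mm²

With M_n = 0.85 f'_c a b (d − a/2), solve the quadratic for a:
a = d − √(d² − 2M_n/(0.85 f'_c b)) = 500 − √(500² − 2 × 501×10⁶/(0.85 × 39.1 × 520)) = 61.80 mm.
A_s = 0.85 f'_c a b / f_y = 0.85 × 39.1 × 61.80 × 520 / 415 = 2573.6 mm².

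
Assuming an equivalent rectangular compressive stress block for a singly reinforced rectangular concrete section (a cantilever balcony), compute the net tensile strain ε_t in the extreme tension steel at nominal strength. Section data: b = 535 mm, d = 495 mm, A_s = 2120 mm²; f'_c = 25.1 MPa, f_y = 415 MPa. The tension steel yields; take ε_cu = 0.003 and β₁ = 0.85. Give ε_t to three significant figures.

a = A_s f_y/(0.85 f'_c b) = 77.08 mm.
β₁ = 0.85, so c = a/β₁ = 77.08/0.85 = 90.68 mm.
From the linear strain diagram with ε_cu = 0.003: ε_t = 0.003 (d − c)/c = 0.003 × (495 − 90.68)/90.68 = 0.0134.
Since ε_t ≥ 0.005, the section is tension-controlled.

ε_t ≈ 0.0134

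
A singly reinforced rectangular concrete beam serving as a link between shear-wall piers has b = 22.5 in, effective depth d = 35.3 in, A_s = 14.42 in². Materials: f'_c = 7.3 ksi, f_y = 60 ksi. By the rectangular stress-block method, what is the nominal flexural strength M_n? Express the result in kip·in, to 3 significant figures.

T = A_s f_y = 14.42 × 60 = 865.2 kips.
a = T/(0.85 f'_c b) = 865.2/(0.85 × 7.3 × 22.5) = 6.197 in.
M_n = T(d − a/2) = 865.2 × (35.3 − 3.0985) = 27860.7 kip·in.

M_n ≈ 27900 kip·in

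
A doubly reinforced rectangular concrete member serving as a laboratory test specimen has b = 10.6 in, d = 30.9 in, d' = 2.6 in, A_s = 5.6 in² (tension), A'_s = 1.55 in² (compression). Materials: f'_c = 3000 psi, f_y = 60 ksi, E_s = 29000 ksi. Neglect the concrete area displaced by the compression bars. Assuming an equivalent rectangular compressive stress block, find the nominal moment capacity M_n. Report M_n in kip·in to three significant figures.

M_n ≈ 9050 kip·in

Assume both steels yield.
a = (A_s − A'_s) f_y/(0.85 f'_c b) = (5.6 − 1.55) × 60/(0.85 × 3 × 10.6) = 8.990 in.
c = a/β₁ = 8.990/0.85 = 10.576 in; ε'_s = 0.003(c − d')/c = 0.0023 ≥ ε_y = 0.0021, so the compression steel yields.
M_n = (A_s − A'_s) f_y (d − a/2) + A'_s f_y (d − d') = 243 × (30.9 − 4.495) + 93 × (30.9 − 2.6) = 6416.4 + 2631.9 = 9048.3 kip·in.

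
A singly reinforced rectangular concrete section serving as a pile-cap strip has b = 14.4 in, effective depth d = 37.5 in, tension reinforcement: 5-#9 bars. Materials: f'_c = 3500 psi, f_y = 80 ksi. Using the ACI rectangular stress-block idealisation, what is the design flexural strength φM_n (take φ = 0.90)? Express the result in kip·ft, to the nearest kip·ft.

A_s = 5 × 1 = 5 in².
T = A_s f_y = 5 × 80 = 400 kips.
a = T/(0.85 f'_c b) = 400/(0.85 × 3.5 × 14.4) = 9.337 in.
M_n = T(d − a/2) = 400 × (37.5 − 4.6685) = 13132.6 kip·in = 13132.6/12 = 1094.38 kip·ft.
φM_n = 0.90 × 1094.38 = 984.94 kip·ft.

φM_n ≈ 985 kip·ft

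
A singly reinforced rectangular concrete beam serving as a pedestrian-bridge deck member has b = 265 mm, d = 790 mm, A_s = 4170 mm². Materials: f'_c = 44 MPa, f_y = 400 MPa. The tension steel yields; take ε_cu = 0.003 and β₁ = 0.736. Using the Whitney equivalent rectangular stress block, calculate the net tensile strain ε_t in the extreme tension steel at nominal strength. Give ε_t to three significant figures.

a = A_s f_y/(0.85 f'_c b) = 168.30 mm.
β₁ = 0.736, so c = a/β₁ = 168.30/0.736 = 228.67 mm.
From the linear strain diagram with ε_cu = 0.003: ε_t = 0.003 (d − c)/c = 0.003 × (790 − 228.67)/228.67 = 0.00736.
Since ε_t ≥ 0.005, the section is tension-controlled.

ε_t ≈ 0.00736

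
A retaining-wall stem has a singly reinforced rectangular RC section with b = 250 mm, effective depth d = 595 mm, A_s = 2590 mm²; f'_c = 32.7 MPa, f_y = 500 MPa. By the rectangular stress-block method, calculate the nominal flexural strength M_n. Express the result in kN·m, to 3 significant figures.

T = A_s f_y = 2590 × 500 = 1295000 N = 1295 kN.
From C = T: a = T/(0.85 f'_c b) = 1295000/(0.85 × 32.7 × 250) = 186.36 mm.
M_n = T(d − a/2) = 1295 kN × (595 − 93.18) mm = 649.86 kN·m.

M_n ≈ 650 kN·m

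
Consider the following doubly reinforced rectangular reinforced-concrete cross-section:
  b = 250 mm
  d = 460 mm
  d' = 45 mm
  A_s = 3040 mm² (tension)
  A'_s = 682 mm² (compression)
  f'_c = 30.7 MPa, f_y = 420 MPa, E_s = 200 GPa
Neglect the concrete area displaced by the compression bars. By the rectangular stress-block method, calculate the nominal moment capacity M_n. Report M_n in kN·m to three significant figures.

Assume both tension and compression steel yield.
Net tension couple steel: A_s − A'_s = 2358 mm².
a = (A_s − A'_s) f_y / (0.85 f'_c b) = 990360/(0.85 × 30.7 × 250) = 151.81 mm.
c = a/β₁ = 151.81/0.831 = 182.68 mm; ε'_s = 0.003(c − d')/c = 0.0023 ≥ f_y/E_s = 0.0021, so compression steel does yield.
M_n = (A_s − A'_s) f_y (d − a/2) + A'_s f_y (d − d') = [990360 × (460 − 75.905) + 286440 × (460 − 45)] × 10⁻⁶ = 380.39 + 118.87 = 499.26 kN·m.

M_n ≈ 499 kN·m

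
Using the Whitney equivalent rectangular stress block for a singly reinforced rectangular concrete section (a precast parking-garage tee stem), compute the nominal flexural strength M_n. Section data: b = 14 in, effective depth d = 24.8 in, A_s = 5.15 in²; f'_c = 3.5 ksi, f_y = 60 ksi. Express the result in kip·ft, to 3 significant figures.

M_n ≈ 543 kip·ft

T = A_s f_y = 5.15 × 60 = 309 kips.
a = T/(0.85 f'_c b) = 309/(0.85 × 3.5 × 14) = 7.419 in.
M_n = T(d − a/2) = 309 × (24.8 − 3.7095) = 6517.0 kip·in = 6517.0/12 = 543.08 kip·ft.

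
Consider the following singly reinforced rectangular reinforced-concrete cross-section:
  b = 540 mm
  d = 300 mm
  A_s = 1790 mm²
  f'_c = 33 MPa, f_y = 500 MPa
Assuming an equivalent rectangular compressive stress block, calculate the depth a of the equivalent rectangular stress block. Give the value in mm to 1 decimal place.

a ≈ 59.1 mm

T = A_s f_y = 1790 × 500 = 895000 N = 895 kN.
Setting C = 0.85 f'_c a b equal to T: a = 895000/(0.85 × 33 × 540) = 59.1 mm.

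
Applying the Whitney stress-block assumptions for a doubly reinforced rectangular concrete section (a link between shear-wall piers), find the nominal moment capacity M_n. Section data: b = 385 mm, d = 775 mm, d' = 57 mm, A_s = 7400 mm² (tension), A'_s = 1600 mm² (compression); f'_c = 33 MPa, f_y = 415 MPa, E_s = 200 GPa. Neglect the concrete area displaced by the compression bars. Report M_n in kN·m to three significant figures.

Assume both tension and compression steel yield.
Net tension couple steel: A_s − A'_s = 5800 mm².
a = (A_s − A'_s) f_y / (0.85 f'_c b) = 2407000/(0.85 × 33 × 385) = 222.89 mm.
c = a/β₁ = 222.89/0.814 = 273.82 mm; ε'_s = 0.003(c − d')/c = 0.0024 ≥ f_y/E_s = 0.0021, so compression steel does yield.
M_n = (A_s − A'_s) f_y (d − a/2) + A'_s f_y (d − d') = [2407000 × (775 − 111.445) + 664000 × (775 − 57)] × 10⁻⁶ = 1597.18 + 476.75 = 2073.93 kN·m.

M_n ≈ 2070 kN·m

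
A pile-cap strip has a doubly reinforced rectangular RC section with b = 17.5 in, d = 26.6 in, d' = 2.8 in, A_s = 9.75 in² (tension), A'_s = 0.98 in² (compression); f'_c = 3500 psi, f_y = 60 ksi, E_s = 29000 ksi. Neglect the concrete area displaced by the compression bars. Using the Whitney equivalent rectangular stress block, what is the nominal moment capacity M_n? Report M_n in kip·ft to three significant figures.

Assume both steels yield.
a = (A_s − A'_s) f_y/(0.85 f'_c b) = (9.75 − 0.98) × 60/(0.85 × 3.5 × 17.5) = 10.107 in.
c = a/β₁ = 10.107/0.85 = 11.891 in; ε'_s = 0.003(c − d')/c = 0.0023 ≥ ε_y = 0.0021, so the compression steel yields.
M_n = (A_s − A'_s) f_y (d − a/2) + A'_s f_y (d − d') = 526.2 × (26.6 − 5.0535) + 58.8 × (26.6 − 2.8) = 11337.8 + 1399.4 = 12737.2 kip·in = 12737.2/12 = 1061.43 kip·ft.

M_n ≈ 1060 kip·ft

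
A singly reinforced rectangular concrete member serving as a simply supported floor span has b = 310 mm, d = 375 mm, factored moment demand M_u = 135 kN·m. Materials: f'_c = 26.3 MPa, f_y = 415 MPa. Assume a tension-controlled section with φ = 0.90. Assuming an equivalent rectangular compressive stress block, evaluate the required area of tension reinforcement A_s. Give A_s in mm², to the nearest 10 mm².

M_n = M_u/φ = 135/0.90 = 150 kN·m.
With M_n = 0.85 f'_c a b (d − a/2), solve the quadratic for a:
a = d − √(d² − 2M_n/(0.85 f'_c b)) = 375 − √(375² − 2 × 150×10⁶/(0.85 × 26.3 × 310)) = 63.01 mm.
A_s = 0.85 f'_c a b / f_y = 0.85 × 26.3 × 63.01 × 310 / 415 = 1052.2 mm².

A_s ≈ 1050 mm²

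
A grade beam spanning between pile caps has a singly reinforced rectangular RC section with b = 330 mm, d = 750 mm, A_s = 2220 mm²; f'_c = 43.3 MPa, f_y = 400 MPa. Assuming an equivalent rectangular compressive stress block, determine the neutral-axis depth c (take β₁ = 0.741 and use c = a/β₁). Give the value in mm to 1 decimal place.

T = A_s f_y = 2220 × 400 = 888000 N = 888 kN.
Setting C = 0.85 f'_c a b equal to T: a = 888000/(0.85 × 43.3 × 330) = 73.113 mm.
With β₁ = 0.741, c = a/β₁ = 73.113/0.741 = 98.7 mm.

c ≈ 98.7 mm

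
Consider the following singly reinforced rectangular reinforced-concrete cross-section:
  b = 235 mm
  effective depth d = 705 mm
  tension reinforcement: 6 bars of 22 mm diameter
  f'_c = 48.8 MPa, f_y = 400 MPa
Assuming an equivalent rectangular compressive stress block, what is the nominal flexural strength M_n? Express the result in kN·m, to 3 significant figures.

A_s = 6 × 380 = 2280 mm².
T = A_s f_y = 2280 × 400 = 912000 N = 912 kN.
From C = T: a = T/(0.85 f'_c b) = 912000/(0.85 × 48.8 × 235) = 93.56 mm.
M_n = T(d − a/2) = 912 kN × (705 − 46.78) mm = 600.30 kN·m.

M_n ≈ 600 kN·m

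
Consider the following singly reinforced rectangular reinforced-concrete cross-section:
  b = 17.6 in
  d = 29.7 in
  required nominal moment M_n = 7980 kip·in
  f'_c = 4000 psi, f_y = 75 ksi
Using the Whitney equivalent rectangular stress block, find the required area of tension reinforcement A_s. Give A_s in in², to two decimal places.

A_s ≈ 3.90 in²

From M_n = 0.85 f'_c a b (d − a/2):
a = d − √(d² − 2M_n/(0.85 f'_c b)) = 29.7 − √(29.7² − 2 × 7980/(0.85 × 4 × 17.6)) = 4.893 in.
A_s = 0.85 f'_c a b / f_y = 0.85 × 4 × 4.893 × 17.6 / 75 = 3.904 in².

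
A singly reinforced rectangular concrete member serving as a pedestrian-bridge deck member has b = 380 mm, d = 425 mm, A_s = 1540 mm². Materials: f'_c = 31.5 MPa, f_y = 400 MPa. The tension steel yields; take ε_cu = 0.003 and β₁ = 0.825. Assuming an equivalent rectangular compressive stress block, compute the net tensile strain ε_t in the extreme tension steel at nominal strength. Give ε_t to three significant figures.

ε_t ≈ 0.0144

a = A_s f_y/(0.85 f'_c b) = 60.54 mm.
β₁ = 0.825, so c = a/β₁ = 60.54/0.825 = 73.38 mm.
From the linear strain diagram with ε_cu = 0.003: ε_t = 0.003 (d − c)/c = 0.003 × (425 − 73.38)/73.38 = 0.0144.
Since ε_t ≥ 0.005, the section is tension-controlled.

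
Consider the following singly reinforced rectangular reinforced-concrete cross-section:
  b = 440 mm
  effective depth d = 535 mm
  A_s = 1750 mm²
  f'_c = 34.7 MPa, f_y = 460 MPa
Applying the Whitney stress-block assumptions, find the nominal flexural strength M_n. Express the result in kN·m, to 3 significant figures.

T = A_s f_y = 1750 × 460 = 805000 N = 805 kN.
From C = T: a = T/(0.85 f'_c b) = 805000/(0.85 × 34.7 × 440) = 62.03 mm.
M_n = T(d − a/2) = 805 kN × (535 − 31.015) mm = 405.71 kN·m.

M_n ≈ 406 kN·m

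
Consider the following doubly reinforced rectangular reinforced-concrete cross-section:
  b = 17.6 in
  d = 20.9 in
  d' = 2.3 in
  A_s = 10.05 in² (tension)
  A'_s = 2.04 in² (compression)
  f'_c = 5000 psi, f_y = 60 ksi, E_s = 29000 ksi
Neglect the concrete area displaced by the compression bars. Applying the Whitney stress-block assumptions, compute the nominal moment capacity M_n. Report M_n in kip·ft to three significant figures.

M_n ≈ 898 kip·ft

Assume both steels yield.
a = (A_s − A'_s) f_y/(0.85 f'_c b) = (10.05 − 2.04) × 60/(0.85 × 5 × 17.6) = 6.425 in.
c = a/β₁ = 6.425/0.8 = 8.031 in; ε'_s = 0.003(c − d')/c = 0.0021 ≥ ε_y = 0.0021, so the compression steel yields.
M_n = (A_s − A'_s) f_y (d − a/2) + A'_s f_y (d − d') = 480.6 × (20.9 − 3.2125) + 122.4 × (20.9 − 2.3) = 8500.6 + 2276.6 = 10777.2 kip·in = 10777.2/12 = 898.10 kip·ft.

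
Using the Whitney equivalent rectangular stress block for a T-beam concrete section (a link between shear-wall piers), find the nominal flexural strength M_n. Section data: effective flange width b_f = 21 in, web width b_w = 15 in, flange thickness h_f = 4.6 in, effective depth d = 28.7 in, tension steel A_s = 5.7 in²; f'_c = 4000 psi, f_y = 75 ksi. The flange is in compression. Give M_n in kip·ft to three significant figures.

Tension: T = A_s f_y = 5.7 × 75 = 427.5 kips.
Try a within the flange: a = T/(0.85 f'_c b_f) = 427.5/(0.85 × 4 × 21) = 5.987 in.
a = 5.987 > h_f = 4.6 in: the block extends into the web. Split into flange-overhang and web parts.
C_f = 0.85 f'_c (b_f − b_w) h_f = 0.85 × 4 × (21 − 15) × 4.6 = 93.8 kips.
Remaining web compression depth: a_w = (T − C_f)/(0.85 f'_c b_w) = (427.5 − 93.8)/(0.85 × 4 × 15) = 6.543 in.
M_n = C_f(d − h_f/2) + (T − C_f)(d − a_w/2) = 93.8 × (28.7 − 2.3) + 333.7 × (28.7 − 3.2715) = 2476.3 + 8485.5 = 10961.8 kip·in.
M_n = 10961.8/12 = 913.48 kip·ft.

M_n ≈ 913 kip·ft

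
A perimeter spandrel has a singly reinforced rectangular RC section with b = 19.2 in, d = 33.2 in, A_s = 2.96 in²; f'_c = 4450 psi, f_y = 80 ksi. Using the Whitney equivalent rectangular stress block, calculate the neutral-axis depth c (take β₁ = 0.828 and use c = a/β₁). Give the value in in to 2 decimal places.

c ≈ 3.94 in

T = A_s f_y = 2.96 × 80 = 236.8 kips.
a = T/(0.85 f'_c b) = 236.8/(0.85 × 4.45 × 19.2) = 3.2606 in.
With β₁ = 0.828, c = a/β₁ = 3.2606/0.828 = 3.94 in.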